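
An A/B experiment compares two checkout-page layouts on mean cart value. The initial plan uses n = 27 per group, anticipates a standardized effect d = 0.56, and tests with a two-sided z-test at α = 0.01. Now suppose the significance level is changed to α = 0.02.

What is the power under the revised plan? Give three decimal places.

δ = d·√(n/2) = 0.56 × √(27/2) = 2.0576 (unchanged). New critical value: z_{0.01} = 2.326.
Revised power = Φ(δ − 2.326) + Φ(−δ − 2.326) = Φ(-0.269) + Φ(-4.384) = 0.3941 + 0.0000 = 0.3941.

Power ≈ 0.394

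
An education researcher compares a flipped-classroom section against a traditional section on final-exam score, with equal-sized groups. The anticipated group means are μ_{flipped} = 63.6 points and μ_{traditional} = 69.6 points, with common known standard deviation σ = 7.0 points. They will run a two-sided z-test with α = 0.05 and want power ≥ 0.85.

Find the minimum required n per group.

n = 25 per group

Standardized effect: d = |μ_{flipped} − μ_{traditional}| / σ = |63.6 − 69.6| / 7.0 = 0.8571
For power 0.85 need Φ(δ − z_{0.025}) = 0.85, so δ = z_{0.025} + z_{0.15} = 1.960 + 1.036 = 2.996.
(The Φ(−δ − z_{α/2}) term is vanishingly small for δ > 0 and is dropped in the standard sample-size formula.)
δ = d·√(n/2) ⇒ n = 2(δ/d)² = 2 × (2.996 / 0.8571)² = 24.44.
Round up to the next whole unit.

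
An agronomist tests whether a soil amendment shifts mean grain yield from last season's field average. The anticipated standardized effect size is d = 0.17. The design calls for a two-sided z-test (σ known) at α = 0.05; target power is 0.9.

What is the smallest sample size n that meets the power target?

For power 0.9 need Φ(δ − z_{0.025}) = 0.9, so δ = z_{0.025} + z_{0.10} = 1.960 + 1.282 = 3.242.
(Ignoring the negligible lower-tail rejection probability gives the usual closed-form inversion.)
δ = d·√n ⇒ n = (δ/d)² = (3.242 / 0.17)² = 363.58.
Round up to the next whole unit.

n = 364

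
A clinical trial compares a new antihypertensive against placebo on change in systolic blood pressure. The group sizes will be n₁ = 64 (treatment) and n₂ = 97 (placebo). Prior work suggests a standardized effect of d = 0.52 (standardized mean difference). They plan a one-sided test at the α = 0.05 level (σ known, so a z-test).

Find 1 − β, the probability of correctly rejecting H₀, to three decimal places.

Power ≈ 0.943

Noncentrality parameter: δ = d / √(1/n₁ + 1/n₂) = 0.52 / √(1/64 + 1/97) = 3.2290
One-sided α = 0.05 → critical value z_{0.05} = 1.645.
Power = Φ(δ − 1.645) = Φ(1.584) = 0.9434.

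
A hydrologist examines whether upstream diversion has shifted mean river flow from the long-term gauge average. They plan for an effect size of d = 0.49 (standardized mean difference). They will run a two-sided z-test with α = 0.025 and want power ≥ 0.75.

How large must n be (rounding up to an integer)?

n = 36

For power 0.75 need Φ(δ − z_{0.0125}) = 0.75, so δ = z_{0.0125} + z_{0.25} = 2.241 + 0.674 = 2.916.
(The Φ(−δ − z_{α/2}) term is vanishingly small for δ > 0 and is dropped in the standard sample-size formula.)
δ = d·√n ⇒ n = (δ/d)² = (2.916 / 0.49)² = 35.41.
Round up to the next whole unit.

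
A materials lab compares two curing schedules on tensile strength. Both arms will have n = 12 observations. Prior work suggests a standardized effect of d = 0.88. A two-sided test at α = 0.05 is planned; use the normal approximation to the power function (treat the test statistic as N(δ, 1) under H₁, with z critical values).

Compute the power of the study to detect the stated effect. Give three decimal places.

Power ≈ 0.578

Noncentrality parameter: δ = d·√(n/2) = 0.88 × √(12/2) = 2.1556
Two-sided α = 0.05 → critical value z_{0.025} = 1.960.
Power = Φ(δ − 1.960) + Φ(−δ − 1.960) = Φ(0.196) + Φ(-4.116) = 0.5775 + 0.0000 = 0.5776.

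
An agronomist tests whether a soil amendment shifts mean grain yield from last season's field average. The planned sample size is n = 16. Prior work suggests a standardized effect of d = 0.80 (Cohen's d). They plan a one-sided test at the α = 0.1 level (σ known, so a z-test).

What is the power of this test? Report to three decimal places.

Power ≈ 0.972

Noncentrality parameter: δ = d·√n = 0.80 × √16 = 3.2000
Critical value for a one-sided test at α = 0.1: z_α = 1.282.
Power = P(Z > 1.282 − δ) = Φ(1.918) = 0.9725.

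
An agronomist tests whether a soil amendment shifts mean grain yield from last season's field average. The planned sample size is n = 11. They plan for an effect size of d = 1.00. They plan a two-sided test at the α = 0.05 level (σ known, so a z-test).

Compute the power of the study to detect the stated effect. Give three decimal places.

Noncentrality parameter: δ = d·√n = 1.00 × √11 = 3.3166
Two-sided α = 0.05 → critical value z_{0.025} = 1.960.
Power = Φ(δ − 1.960) + Φ(−δ − 1.960) = Φ(1.357) + Φ(-5.277) = 0.9126 + 0.0000 = 0.9126.

Power ≈ 0.913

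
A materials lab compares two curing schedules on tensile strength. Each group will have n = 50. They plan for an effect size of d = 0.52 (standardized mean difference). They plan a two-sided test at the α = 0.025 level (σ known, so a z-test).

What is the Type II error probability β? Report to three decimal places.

Noncentrality parameter: δ = d·√(n/2) = 0.52 × √(50/2) = 2.6000
Critical value for a two-sided test at α = 0.025: z_{α/2} = 2.241.
Power = Φ(δ − 2.241) + Φ(−δ − 2.241) = Φ(0.359) + Φ(-4.841) = 0.6401 + 0.0000 = 0.6401.
Type II error: β = 1 − power = 1 − 0.6401 = 0.3599.

β ≈ 0.360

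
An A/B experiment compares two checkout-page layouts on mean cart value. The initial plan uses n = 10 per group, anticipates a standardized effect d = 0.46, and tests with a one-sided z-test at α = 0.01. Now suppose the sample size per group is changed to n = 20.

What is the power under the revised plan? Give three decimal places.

Power ≈ 0.192

With n = 20 per group: δ = d·√(n/2) = 0.46 × √(20/2) = 1.4546. Critical value z_{0.01} = 2.326.
Revised power = P(Z > 2.326 − δ) = Φ(-0.872) = 0.1917.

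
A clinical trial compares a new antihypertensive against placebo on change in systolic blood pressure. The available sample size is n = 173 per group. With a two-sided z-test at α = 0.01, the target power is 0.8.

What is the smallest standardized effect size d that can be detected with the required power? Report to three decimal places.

d ≈ 0.367

Need Φ(δ − 2.576) = 0.8, so δ = 2.576 + 0.842 = 3.417.
(Lower-tail contribution to power is negligible for δ > 0.)
δ = d·√(n/2) ⇒ d = δ/√(n/2) = 3.417/√(173/2) = 0.3674.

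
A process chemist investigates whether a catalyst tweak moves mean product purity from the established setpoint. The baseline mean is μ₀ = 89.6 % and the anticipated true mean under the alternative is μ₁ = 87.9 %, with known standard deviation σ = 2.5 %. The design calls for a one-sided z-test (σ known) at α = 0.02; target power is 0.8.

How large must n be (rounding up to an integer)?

Standardized effect: d = |μ₁ − μ₀| / σ = |87.9 − 89.6| / 2.5 = 0.6800
For power 0.8 need Φ(δ − z_{0.02}) = 0.8, so δ = z_{0.02} + z_{0.20} = 2.054 + 0.842 = 2.895.
δ = d·√n ⇒ n = (δ/d)² = (2.895 / 0.6800)² = 18.13.
Round up to the next whole unit.

n = 19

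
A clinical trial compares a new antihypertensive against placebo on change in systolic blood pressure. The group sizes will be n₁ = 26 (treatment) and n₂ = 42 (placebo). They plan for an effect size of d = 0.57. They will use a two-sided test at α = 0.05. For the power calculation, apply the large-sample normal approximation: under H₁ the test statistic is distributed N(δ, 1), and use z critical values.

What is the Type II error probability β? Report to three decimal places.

β ≈ 0.373

Noncentrality parameter: δ = d / √(1/n₁ + 1/n₂) = 0.57 / √(1/26 + 1/42) = 2.2842
Critical value for a two-sided test at α = 0.05: z_{α/2} = 1.960.
Power = Φ(δ − 1.960) + Φ(−δ − 1.960) = Φ(0.324) + Φ(-4.244) = 0.6271 + 0.0000 = 0.6271.
Type II error: β = 1 − power = 1 − 0.6271 = 0.3729.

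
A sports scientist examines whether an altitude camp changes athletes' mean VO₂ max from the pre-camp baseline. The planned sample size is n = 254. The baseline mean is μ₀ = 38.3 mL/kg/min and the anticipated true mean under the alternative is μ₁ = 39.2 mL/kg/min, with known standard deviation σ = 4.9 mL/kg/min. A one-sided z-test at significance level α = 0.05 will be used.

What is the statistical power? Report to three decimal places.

Power ≈ 0.900

Standardized effect: d = |μ₁ − μ₀| / σ = |39.2 − 38.3| / 4.9 = 0.1837
Noncentrality parameter: δ = d·√n = 0.1837 × √254 = 2.9273
One-sided α = 0.05 → critical value z_{0.05} = 1.645.
Power = Φ(δ − 1.645) = Φ(1.282) = 0.9002.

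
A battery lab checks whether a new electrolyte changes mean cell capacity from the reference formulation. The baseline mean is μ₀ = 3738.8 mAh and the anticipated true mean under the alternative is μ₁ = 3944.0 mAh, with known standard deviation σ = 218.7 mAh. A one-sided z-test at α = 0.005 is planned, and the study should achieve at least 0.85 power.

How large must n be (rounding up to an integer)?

Standardized effect: d = |μ₁ − μ₀| / σ = |3944.0 − 3738.8| / 218.7 = 0.9383
Set Φ(δ − 2.576) = 0.85; then δ − 2.576 = Φ⁻¹(0.85) = 1.036, giving δ = 3.612.
δ = d·√n ⇒ n = (δ/d)² = (3.612 / 0.9383)² = 14.82.
Round up to the next whole unit.

n = 15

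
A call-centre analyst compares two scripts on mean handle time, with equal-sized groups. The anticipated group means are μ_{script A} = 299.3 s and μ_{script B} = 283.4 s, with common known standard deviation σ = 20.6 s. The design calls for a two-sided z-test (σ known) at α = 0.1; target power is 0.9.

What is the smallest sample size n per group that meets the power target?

Standardized effect: d = |μ_{script A} − μ_{script B}| / σ = |299.3 − 283.4| / 20.6 = 0.7718
Set Φ(δ − 1.645) = 0.9; then δ − 1.645 = Φ⁻¹(0.9) = 1.282, giving δ = 2.926.
(Ignoring the negligible lower-tail rejection probability gives the usual closed-form inversion.)
δ = d·√(n/2) ⇒ n = 2(δ/d)² = 2 × (2.926 / 0.7718)² = 28.75.
Rounding up, n = 29 per group.

n = 29 per group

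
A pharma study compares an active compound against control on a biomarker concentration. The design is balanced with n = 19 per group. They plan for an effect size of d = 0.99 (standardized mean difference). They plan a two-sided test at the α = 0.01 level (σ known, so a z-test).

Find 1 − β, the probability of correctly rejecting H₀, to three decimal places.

Power ≈ 0.683

Noncentrality parameter: δ = d·√(n/2) = 0.99 × √(19/2) = 3.0514
Critical value for a two-sided test at α = 0.01: z_{α/2} = 2.576.
Power = Φ(δ − 2.576) + Φ(−δ − 2.576) = Φ(0.476) + Φ(-5.627) = 0.6828 + 0.0000 = 0.6828.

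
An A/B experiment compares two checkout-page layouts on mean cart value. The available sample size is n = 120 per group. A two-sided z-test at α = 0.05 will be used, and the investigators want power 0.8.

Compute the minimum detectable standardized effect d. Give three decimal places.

Required noncentrality: δ = z_{0.025} + z_{0.20} = 1.960 + 0.842 = 2.802.
(The second rejection-region term Φ(−δ − z_{α/2}) is negligible and dropped.)
δ = d·√(n/2) ⇒ d = δ/√(n/2) = 2.802/√(120/2) = 0.3617.

d ≈ 0.362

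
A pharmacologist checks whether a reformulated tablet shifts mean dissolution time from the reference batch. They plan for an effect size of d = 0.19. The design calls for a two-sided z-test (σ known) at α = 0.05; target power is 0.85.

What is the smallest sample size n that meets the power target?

n = 249

For power 0.85 need Φ(δ − z_{0.025}) = 0.85, so δ = z_{0.025} + z_{0.15} = 1.960 + 1.036 = 2.996.
(Ignoring the negligible lower-tail rejection probability gives the usual closed-form inversion.)
δ = d·√n ⇒ n = (δ/d)² = (2.996 / 0.19)² = 248.71.
Rounding up, n = 249.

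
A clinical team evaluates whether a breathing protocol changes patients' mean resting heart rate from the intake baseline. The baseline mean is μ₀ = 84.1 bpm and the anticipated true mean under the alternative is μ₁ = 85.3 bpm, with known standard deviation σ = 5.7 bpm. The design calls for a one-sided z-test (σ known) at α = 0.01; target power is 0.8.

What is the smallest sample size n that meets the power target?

n = 227

Standardized effect: d = |μ₁ − μ₀| / σ = |85.3 − 84.1| / 5.7 = 0.2105
Set Φ(δ − 2.326) = 0.8; then δ − 2.326 = Φ⁻¹(0.8) = 0.842, giving δ = 3.168.
δ = d·√n ⇒ n = (δ/d)² = (3.168 / 0.2105)² = 226.44.
Round up to the next whole unit.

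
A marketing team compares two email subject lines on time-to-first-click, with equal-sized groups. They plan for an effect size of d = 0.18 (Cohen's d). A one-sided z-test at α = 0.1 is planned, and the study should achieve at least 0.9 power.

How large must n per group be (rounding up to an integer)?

n = 406 per group

Set Φ(δ − 1.282) = 0.9; then δ − 1.282 = Φ⁻¹(0.9) = 1.282, giving δ = 2.563.
δ = d·√(n/2) ⇒ n = 2(δ/d)² = 2 × (2.563 / 0.18)² = 405.52.
Rounding up, n = 406 per group.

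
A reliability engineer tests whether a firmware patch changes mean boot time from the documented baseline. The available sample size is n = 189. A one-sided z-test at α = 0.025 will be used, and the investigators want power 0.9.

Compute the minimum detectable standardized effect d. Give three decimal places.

d ≈ 0.236

Required noncentrality: δ = z_{0.025} + z_{0.10} = 1.960 + 1.282 = 3.242.
δ = d·√n ⇒ d = δ/√n = 3.242/√189 = 0.2358.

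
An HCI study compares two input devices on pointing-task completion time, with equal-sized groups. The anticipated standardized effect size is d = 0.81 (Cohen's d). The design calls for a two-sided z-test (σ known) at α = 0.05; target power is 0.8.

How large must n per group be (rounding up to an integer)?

Set Φ(δ − 1.960) = 0.8; then δ − 1.960 = Φ⁻¹(0.8) = 0.842, giving δ = 2.802.
(Ignoring the negligible lower-tail rejection probability gives the usual closed-form inversion.)
δ = d·√(n/2) ⇒ n = 2(δ/d)² = 2 × (2.802 / 0.81)² = 23.93.
Rounding up, n = 24 per group.

n = 24 per group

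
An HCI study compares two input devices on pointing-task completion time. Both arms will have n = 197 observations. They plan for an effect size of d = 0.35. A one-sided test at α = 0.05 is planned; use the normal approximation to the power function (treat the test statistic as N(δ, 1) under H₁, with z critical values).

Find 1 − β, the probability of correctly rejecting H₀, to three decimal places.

Power ≈ 0.966

Noncentrality parameter: δ = d·√(n/2) = 0.35 × √(197/2) = 3.4737
One-sided α = 0.05 → critical value z_{0.05} = 1.645.
Power = Φ(δ − 1.645) = Φ(1.829) = 0.9663.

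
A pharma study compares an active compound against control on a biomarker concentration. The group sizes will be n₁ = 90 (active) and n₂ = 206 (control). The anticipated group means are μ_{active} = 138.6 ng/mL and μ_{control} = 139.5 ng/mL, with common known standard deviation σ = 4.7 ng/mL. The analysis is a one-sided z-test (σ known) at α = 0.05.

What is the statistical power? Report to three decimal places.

Standardized effect: d = |μ_{active} − μ_{control}| / σ = |138.6 − 139.5| / 4.7 = 0.1915
Noncentrality parameter: δ = d / √(1/n₁ + 1/n₂) = 0.1915 / √(1/90 + 1/206) = 1.5155
Critical value for a one-sided test at α = 0.05: z_α = 1.645.
Power = Φ(δ − 1.645) = Φ(-0.129) = 0.4485.

Power ≈ 0.449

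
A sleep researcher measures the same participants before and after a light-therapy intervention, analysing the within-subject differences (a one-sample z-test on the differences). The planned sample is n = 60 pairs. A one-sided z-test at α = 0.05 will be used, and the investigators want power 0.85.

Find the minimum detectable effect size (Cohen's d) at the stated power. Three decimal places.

d ≈ 0.346

Required noncentrality: δ = z_{0.05} + z_{0.15} = 1.645 + 1.036 = 2.681.
δ = d·√n ⇒ d = δ/√n = 2.681/√60 = 0.3462.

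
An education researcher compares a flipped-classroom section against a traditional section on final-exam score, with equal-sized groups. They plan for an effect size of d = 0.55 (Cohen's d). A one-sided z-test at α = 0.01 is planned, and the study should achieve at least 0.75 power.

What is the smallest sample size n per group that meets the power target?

For power 0.75 need Φ(δ − z_{0.01}) = 0.75, so δ = z_{0.01} + z_{0.25} = 2.326 + 0.674 = 3.001.
δ = d·√(n/2) ⇒ n = 2(δ/d)² = 2 × (3.001 / 0.55)² = 59.54.
Rounding up, n = 60 per group.

n = 60 per group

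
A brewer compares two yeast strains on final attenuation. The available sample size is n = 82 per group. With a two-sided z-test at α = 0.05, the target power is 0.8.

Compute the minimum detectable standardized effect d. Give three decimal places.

d ≈ 0.438

Required noncentrality: δ = z_{0.025} + z_{0.20} = 1.960 + 0.842 = 2.802.
(Lower-tail contribution to power is negligible for δ > 0.)
δ = d·√(n/2) ⇒ d = δ/√(n/2) = 2.802/√(82/2) = 0.4375.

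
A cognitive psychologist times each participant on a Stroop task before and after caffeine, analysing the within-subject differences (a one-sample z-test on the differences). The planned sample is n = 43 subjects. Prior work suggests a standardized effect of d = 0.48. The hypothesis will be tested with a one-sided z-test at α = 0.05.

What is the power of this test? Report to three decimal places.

Power ≈ 0.934

Noncentrality parameter: δ = d·√n = 0.48 × √43 = 3.1476
One-sided α = 0.05 → critical value z_{0.05} = 1.645.
Power = Φ(δ − 1.645) = Φ(1.503) = 0.9335.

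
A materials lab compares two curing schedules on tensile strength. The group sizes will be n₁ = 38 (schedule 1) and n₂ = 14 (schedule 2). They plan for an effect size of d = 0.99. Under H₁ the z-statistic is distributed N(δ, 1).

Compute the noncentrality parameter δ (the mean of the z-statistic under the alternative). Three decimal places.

δ = d / √(1/n₁ + 1/n₂) = 0.99 / √(1/38 + 1/14) = 3.1666

δ ≈ 3.167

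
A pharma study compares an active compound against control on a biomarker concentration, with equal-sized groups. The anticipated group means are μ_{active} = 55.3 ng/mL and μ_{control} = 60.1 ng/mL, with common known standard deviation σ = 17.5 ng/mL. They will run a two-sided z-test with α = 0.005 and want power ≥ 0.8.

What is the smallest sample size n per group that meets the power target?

n = 354 per group

Standardized effect: d = |μ_{active} − μ_{control}| / σ = |55.3 − 60.1| / 17.5 = 0.2743
Set Φ(δ − 2.807) = 0.8; then δ − 2.807 = Φ⁻¹(0.8) = 0.842, giving δ = 3.649.
(The Φ(−δ − z_{α/2}) term is vanishingly small for δ > 0 and is dropped in the standard sample-size formula.)
δ = d·√(n/2) ⇒ n = 2(δ/d)² = 2 × (3.649 / 0.2743)² = 353.91.
Rounding up, n = 354 per group.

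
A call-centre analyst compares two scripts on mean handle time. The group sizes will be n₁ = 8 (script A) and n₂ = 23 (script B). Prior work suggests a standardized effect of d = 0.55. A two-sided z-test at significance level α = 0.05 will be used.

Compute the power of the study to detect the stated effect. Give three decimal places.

Power ≈ 0.268

Noncentrality parameter: λ = d / √(1/n₁ + 1/n₂) = 0.55 / √(1/8 + 1/23) = 1.3400
Critical value for a two-sided test at α = 0.05: z_{α/2} = 1.960.
Power = Φ(λ − 1.960) + Φ(−λ − 1.960) = Φ(-0.620) + Φ(-3.300) = 0.2676 + 0.0005 = 0.2681.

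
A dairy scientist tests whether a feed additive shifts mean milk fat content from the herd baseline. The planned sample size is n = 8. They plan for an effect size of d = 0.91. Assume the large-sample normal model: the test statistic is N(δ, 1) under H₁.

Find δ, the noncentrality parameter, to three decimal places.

δ ≈ 2.574

The noncentrality parameter scales effect size by the design's sample-size factor: δ = d·√n = 0.91 × √8 = 2.5739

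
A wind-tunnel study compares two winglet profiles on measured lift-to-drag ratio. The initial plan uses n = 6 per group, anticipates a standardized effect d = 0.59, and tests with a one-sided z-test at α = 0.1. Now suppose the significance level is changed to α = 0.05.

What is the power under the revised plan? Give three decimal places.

δ = d·√(n/2) = 0.59 × √(6/2) = 1.0219 (unchanged). New critical value: z_{0.05} = 1.645.
Revised power = Φ(δ − 1.645) = Φ(-0.623) = 0.2667.

Power ≈ 0.267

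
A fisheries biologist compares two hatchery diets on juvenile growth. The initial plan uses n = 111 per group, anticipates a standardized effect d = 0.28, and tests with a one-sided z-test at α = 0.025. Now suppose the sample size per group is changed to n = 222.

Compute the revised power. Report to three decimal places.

Power ≈ 0.839

With n = 222 per group: δ = d·√(n/2) = 0.28 × √(222/2) = 2.9500. Critical value z_{0.025} = 1.960.
Revised power = P(Z > 1.960 − δ) = Φ(0.990) = 0.8389.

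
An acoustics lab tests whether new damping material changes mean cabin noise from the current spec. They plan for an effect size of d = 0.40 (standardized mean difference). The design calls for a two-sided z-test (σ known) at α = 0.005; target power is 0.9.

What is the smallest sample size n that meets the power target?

For power 0.9 need Φ(δ − z_{0.0025}) = 0.9, so δ = z_{0.0025} + z_{0.10} = 2.807 + 1.282 = 4.089.
(The Φ(−δ − z_{α/2}) term is vanishingly small for δ > 0 and is dropped in the standard sample-size formula.)
δ = d·√n ⇒ n = (δ/d)² = (4.089 / 0.40)² = 104.48.
Rounding up, n = 105.

n = 105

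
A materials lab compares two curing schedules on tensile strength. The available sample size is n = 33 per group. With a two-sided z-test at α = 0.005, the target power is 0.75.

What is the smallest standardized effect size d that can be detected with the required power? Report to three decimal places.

Required noncentrality: δ = z_{0.0025} + z_{0.25} = 2.807 + 0.674 = 3.482.
(Lower-tail contribution to power is negligible for δ > 0.)
δ = d·√(n/2) ⇒ d = δ/√(n/2) = 3.482/√(33/2) = 0.8571.

d ≈ 0.857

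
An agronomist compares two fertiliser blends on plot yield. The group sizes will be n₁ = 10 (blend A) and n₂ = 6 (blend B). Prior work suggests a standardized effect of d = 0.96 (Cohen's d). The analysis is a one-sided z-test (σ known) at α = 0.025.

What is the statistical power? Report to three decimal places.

Power ≈ 0.460

Noncentrality parameter: δ = d / √(1/n₁ + 1/n₂) = 0.96 / √(1/10 + 1/6) = 1.8590
Critical value for a one-sided test at α = 0.025: z_α = 1.960.
Power = Φ(δ − 1.960) = Φ(-0.101) = 0.4598.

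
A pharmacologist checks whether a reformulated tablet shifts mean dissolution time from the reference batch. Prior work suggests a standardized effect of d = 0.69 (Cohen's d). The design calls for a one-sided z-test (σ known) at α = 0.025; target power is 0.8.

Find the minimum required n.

n = 17

Set Φ(δ − 1.960) = 0.8; then δ − 1.960 = Φ⁻¹(0.8) = 0.842, giving δ = 2.802.
δ = d·√n ⇒ n = (δ/d)² = (2.802 / 0.69)² = 16.49.
Rounding up, n = 17.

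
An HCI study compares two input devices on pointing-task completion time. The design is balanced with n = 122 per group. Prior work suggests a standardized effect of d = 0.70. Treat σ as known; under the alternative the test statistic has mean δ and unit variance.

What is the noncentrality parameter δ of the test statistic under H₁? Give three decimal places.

δ = d·√(n/2) = 0.70 × √(122/2) = 5.4672

δ ≈ 5.467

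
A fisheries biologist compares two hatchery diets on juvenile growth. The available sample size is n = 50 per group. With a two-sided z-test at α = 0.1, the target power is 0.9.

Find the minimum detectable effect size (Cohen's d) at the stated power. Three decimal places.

d ≈ 0.585

Need Φ(δ − 1.645) = 0.9, so δ = 1.645 + 1.282 = 2.926.
(The second rejection-region term Φ(−δ − z_{α/2}) is negligible and dropped.)
δ = d·√(n/2) ⇒ d = δ/√(n/2) = 2.926/√(50/2) = 0.5853.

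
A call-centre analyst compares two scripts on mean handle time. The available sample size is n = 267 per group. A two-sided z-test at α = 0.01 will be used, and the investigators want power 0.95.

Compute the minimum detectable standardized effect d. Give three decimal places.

d ≈ 0.365

Need Φ(δ − 2.576) = 0.95, so δ = 2.576 + 1.645 = 4.221.
(Lower-tail contribution to power is negligible for δ > 0.)
δ = d·√(n/2) ⇒ d = δ/√(n/2) = 4.221/√(267/2) = 0.3653.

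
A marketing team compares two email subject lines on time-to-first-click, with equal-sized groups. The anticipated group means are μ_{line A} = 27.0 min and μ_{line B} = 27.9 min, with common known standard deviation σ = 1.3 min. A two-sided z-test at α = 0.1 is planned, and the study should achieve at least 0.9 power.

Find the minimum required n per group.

n = 36 per group

Standardized effect: d = |μ_{line A} − μ_{line B}| / σ = |27.0 − 27.9| / 1.3 = 0.6923
Set Φ(δ − 1.645) = 0.9; then δ − 1.645 = Φ⁻¹(0.9) = 1.282, giving δ = 2.926.
(The Φ(−δ − z_{α/2}) term is vanishingly small for δ > 0 and is dropped in the standard sample-size formula.)
δ = d·√(n/2) ⇒ n = 2(δ/d)² = 2 × (2.926 / 0.6923)² = 35.74.
Rounding up, n = 36 per group.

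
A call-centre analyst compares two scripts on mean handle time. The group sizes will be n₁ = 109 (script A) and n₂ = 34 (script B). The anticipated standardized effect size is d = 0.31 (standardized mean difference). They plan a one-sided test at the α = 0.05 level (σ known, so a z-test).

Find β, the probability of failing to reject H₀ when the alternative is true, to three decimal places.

Noncentrality parameter: δ = d / √(1/n₁ + 1/n₂) = 0.31 / √(1/109 + 1/34) = 1.5781
One-sided α = 0.05 → critical value z_{0.05} = 1.645.
Power = P(Z > 1.645 − δ) = Φ(-0.067) = 0.4734.
Type II error: β = 1 − power = 1 − 0.4734 = 0.5266.

β ≈ 0.527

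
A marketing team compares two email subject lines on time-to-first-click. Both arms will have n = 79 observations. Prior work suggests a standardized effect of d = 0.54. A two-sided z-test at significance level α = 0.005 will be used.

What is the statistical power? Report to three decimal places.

Noncentrality parameter: δ = d·√(n/2) = 0.54 × √(79/2) = 3.3938
Critical value for a two-sided test at α = 0.005: z_{α/2} = 2.807.
Power = Φ(δ − 2.807) + Φ(−δ − 2.807) = Φ(0.587) + Φ(-6.201) = 0.7213 + 0.0000 = 0.7213.

Power ≈ 0.721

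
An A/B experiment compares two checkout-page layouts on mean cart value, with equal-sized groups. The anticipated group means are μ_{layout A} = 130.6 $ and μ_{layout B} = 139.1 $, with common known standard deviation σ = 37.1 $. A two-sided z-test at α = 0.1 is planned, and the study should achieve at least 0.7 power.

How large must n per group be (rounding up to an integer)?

Standardized effect: d = |μ_{layout A} − μ_{layout B}| / σ = |130.6 − 139.1| / 37.1 = 0.2291
Set Φ(δ − 1.645) = 0.7; then δ − 1.645 = Φ⁻¹(0.7) = 0.524, giving δ = 2.169.
(For δ > 0 the lower-tail rejection region contributes negligibly to power, so the one-term inversion is standard.)
δ = d·√(n/2) ⇒ n = 2(δ/d)² = 2 × (2.169 / 0.2291)² = 179.29.
Rounding up, n = 180 per group.

n = 180 per group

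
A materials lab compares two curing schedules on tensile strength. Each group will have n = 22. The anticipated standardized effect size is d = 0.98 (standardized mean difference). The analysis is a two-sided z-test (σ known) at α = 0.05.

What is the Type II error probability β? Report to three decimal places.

β ≈ 0.098

Noncentrality parameter: λ = d·√(n/2) = 0.98 × √(22/2) = 3.2503
Two-sided α = 0.05 → critical value z_{0.025} = 1.960.
Power = Φ(λ − 1.960) + Φ(−λ − 1.960) = Φ(1.290) + Φ(-5.210) = 0.9015 + 0.0000 = 0.9015.
Type II error: β = 1 − power = 1 − 0.9015 = 0.0985.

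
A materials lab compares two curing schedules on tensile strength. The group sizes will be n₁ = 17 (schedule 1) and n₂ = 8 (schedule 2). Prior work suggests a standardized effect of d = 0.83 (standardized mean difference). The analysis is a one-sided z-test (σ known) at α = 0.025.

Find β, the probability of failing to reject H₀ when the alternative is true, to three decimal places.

Noncentrality parameter: δ = d / √(1/n₁ + 1/n₂) = 0.83 / √(1/17 + 1/8) = 1.9359
Critical value for a one-sided test at α = 0.025: z_α = 1.960.
Power = P(Z > 1.960 − δ) = Φ(-0.024) = 0.4904.
Type II error: β = 1 − power = 1 − 0.4904 = 0.5096.

β ≈ 0.510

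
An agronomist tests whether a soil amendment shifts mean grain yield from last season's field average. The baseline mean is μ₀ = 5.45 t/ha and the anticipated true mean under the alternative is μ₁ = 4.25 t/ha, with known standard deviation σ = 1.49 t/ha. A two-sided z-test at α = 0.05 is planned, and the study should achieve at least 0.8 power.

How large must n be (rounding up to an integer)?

Standardized effect: d = |μ₁ − μ₀| / σ = |4.25 − 5.45| / 1.49 = 0.8054
For power 0.8 need Φ(δ − z_{0.025}) = 0.8, so δ = z_{0.025} + z_{0.20} = 1.960 + 0.842 = 2.802.
(For δ > 0 the lower-tail rejection region contributes negligibly to power, so the one-term inversion is standard.)
δ = d·√n ⇒ n = (δ/d)² = (2.802 / 0.8054)² = 12.10.
Round up to the next whole unit.

n = 13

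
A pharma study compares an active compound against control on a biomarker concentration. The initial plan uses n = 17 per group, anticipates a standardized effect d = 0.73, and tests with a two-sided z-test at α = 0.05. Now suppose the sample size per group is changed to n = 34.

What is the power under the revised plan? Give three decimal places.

Power ≈ 0.853

With n = 34 per group: δ = d·√(n/2) = 0.73 × √(34/2) = 3.0099. Critical value z_{0.025} = 1.960.
Revised power = Φ(δ − 1.960) + Φ(−δ − 1.960) = Φ(1.050) + Φ(-4.970) = 0.8531 + 0.0000 = 0.8531.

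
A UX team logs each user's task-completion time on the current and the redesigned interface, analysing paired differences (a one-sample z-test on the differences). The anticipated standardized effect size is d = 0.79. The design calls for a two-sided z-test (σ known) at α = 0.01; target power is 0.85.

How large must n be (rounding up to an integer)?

Set Φ(δ − 2.576) = 0.85; then δ − 2.576 = Φ⁻¹(0.85) = 1.036, giving δ = 3.612.
(The Φ(−δ − z_{α/2}) term is vanishingly small for δ > 0 and is dropped in the standard sample-size formula.)
δ = d·√n ⇒ n = (δ/d)² = (3.612 / 0.79)² = 20.91.
Round up to the next whole unit.

n = 21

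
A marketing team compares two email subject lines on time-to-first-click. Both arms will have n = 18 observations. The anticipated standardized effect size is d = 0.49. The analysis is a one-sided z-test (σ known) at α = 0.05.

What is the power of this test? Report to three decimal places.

Noncentrality parameter: δ = d·√(n/2) = 0.49 × √(18/2) = 1.4700
Critical value for a one-sided test at α = 0.05: z_α = 1.645.
Power = Φ(δ − 1.645) = Φ(-0.175) = 0.4306.

Power ≈ 0.431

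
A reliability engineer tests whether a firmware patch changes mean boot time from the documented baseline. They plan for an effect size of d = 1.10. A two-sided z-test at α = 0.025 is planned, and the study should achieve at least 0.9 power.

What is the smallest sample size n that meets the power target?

Set Φ(δ − 2.241) = 0.9; then δ − 2.241 = Φ⁻¹(0.9) = 1.282, giving δ = 3.523.
(Ignoring the negligible lower-tail rejection probability gives the usual closed-form inversion.)
δ = d·√n ⇒ n = (δ/d)² = (3.523 / 1.10)² = 10.26.
Round up to the next whole unit.

n = 11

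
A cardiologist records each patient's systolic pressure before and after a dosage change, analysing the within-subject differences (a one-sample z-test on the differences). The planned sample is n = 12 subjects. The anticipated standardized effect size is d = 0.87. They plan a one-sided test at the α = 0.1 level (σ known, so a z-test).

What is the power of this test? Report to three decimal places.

Noncentrality parameter: δ = d·√n = 0.87 × √12 = 3.0138
Critical value for a one-sided test at α = 0.1: z_α = 1.282.
Power = P(Z > 1.282 − δ) = Φ(1.732) = 0.9584.

Power ≈ 0.958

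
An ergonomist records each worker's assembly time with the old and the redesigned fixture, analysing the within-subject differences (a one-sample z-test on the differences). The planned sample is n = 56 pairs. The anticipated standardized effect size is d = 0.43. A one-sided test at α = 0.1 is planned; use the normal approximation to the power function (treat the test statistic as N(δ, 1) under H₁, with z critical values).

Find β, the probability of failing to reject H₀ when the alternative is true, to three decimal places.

β ≈ 0.026

Noncentrality parameter: δ = d·√n = 0.43 × √56 = 3.2178
One-sided α = 0.1 → critical value z_{0.1} = 1.282.
Power = P(Z > 1.282 − δ) = Φ(1.936) = 0.9736.
Type II error: β = 1 − power = 1 − 0.9736 = 0.0264.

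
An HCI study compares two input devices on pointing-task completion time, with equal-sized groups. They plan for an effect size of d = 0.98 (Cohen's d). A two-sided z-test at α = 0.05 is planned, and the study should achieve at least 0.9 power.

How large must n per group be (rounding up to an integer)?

Set Φ(δ − 1.960) = 0.9; then δ − 1.960 = Φ⁻¹(0.9) = 1.282, giving δ = 3.242.
(For δ > 0 the lower-tail rejection region contributes negligibly to power, so the one-term inversion is standard.)
δ = d·√(n/2) ⇒ n = 2(δ/d)² = 2 × (3.242 / 0.98)² = 21.88.
Rounding up, n = 22 per group.

n = 22 per group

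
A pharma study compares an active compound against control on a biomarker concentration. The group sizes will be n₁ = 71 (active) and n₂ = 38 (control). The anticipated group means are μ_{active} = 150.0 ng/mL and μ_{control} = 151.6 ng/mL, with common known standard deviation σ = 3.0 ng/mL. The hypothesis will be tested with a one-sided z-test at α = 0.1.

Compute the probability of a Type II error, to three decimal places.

Standardized effect: d = |μ_{active} − μ_{control}| / σ = |150.0 − 151.6| / 3.0 = 0.5333
Noncentrality parameter: δ = d / √(1/n₁ + 1/n₂) = 0.5333 / √(1/71 + 1/38) = 2.6534
Critical value for a one-sided test at α = 0.1: z_α = 1.282.
Power = Φ(δ − 1.282) = Φ(1.372) = 0.9149.
Type II error: β = 1 − power = 1 − 0.9149 = 0.0851.

β ≈ 0.085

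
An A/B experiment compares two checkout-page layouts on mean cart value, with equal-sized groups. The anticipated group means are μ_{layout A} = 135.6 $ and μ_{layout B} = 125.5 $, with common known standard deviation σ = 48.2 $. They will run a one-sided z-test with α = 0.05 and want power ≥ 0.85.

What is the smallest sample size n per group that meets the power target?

n = 328 per group

Standardized effect: d = |μ_{layout A} − μ_{layout B}| / σ = |135.6 − 125.5| / 48.2 = 0.2095
For power 0.85 need Φ(δ − z_{0.05}) = 0.85, so δ = z_{0.05} + z_{0.15} = 1.645 + 1.036 = 2.681.
δ = d·√(n/2) ⇒ n = 2(δ/d)² = 2 × (2.681 / 0.2095)² = 327.47.
Rounding up, n = 328 per group.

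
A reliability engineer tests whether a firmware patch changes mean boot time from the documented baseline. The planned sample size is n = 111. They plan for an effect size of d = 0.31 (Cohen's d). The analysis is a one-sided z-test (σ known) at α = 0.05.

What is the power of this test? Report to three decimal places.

Noncentrality parameter: δ = d·√n = 0.31 × √111 = 3.2661
Critical value for a one-sided test at α = 0.05: z_α = 1.645.
Power = Φ(δ − 1.645) = Φ(1.621) = 0.9475.

Power ≈ 0.948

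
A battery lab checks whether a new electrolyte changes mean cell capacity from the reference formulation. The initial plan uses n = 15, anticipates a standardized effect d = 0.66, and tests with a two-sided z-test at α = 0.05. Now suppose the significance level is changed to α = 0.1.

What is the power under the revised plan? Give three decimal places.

Power ≈ 0.819

δ = d·√n = 0.66 × √15 = 2.5562 (unchanged). New critical value: z_{0.05} = 1.645.
Revised power = Φ(δ − 1.645) + Φ(−δ − 1.645) = Φ(0.911) + Φ(-4.201) = 0.8189 + 0.0000 = 0.8189.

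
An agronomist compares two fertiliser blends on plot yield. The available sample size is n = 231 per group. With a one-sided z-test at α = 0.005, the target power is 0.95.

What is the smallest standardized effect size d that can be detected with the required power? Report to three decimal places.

d ≈ 0.393

Need Φ(δ − 2.576) = 0.95, so δ = 2.576 + 1.645 = 4.221.
δ = d·√(n/2) ⇒ d = δ/√(n/2) = 4.221/√(231/2) = 0.3927.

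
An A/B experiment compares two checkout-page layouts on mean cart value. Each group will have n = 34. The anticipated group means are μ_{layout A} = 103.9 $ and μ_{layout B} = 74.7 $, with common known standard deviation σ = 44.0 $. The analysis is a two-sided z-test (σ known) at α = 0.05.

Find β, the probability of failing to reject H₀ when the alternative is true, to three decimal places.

β ≈ 0.219

Standardized effect: d = |μ_{layout A} − μ_{layout B}| / σ = |103.9 − 74.7| / 44.0 = 0.6636
Noncentrality parameter: δ = d·√(n/2) = 0.6636 × √(34/2) = 2.7362
Critical value for a two-sided test at α = 0.05: z_{α/2} = 1.960.
Power = Φ(δ − 1.960) + Φ(−δ − 1.960) = Φ(0.776) + Φ(-4.696) = 0.7812 + 0.0000 = 0.7812.
Type II error: β = 1 − power = 1 − 0.7812 = 0.2188.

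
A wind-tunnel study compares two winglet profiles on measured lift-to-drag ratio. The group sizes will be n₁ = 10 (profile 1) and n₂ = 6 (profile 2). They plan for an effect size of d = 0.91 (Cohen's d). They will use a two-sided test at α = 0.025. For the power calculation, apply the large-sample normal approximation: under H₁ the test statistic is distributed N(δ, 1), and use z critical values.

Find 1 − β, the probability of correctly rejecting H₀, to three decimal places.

Power ≈ 0.316

Noncentrality parameter: δ = d / √(1/n₁ + 1/n₂) = 0.91 / √(1/10 + 1/6) = 1.7622
Critical value for a two-sided test at α = 0.025: z_{α/2} = 2.241.
Power = Φ(δ − 2.241) + Φ(−δ − 2.241) = Φ(-0.479) + Φ(-4.004) = 0.3159 + 0.0000 = 0.3159.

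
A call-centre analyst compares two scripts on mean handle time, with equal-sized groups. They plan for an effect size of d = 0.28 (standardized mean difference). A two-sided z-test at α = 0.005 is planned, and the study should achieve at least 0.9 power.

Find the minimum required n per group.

Set Φ(δ − 2.807) = 0.9; then δ − 2.807 = Φ⁻¹(0.9) = 1.282, giving δ = 4.089.
(For δ > 0 the lower-tail rejection region contributes negligibly to power, so the one-term inversion is standard.)
δ = d·√(n/2) ⇒ n = 2(δ/d)² = 2 × (4.089 / 0.28)² = 426.44.
Round up to the next whole unit.

n = 427 per group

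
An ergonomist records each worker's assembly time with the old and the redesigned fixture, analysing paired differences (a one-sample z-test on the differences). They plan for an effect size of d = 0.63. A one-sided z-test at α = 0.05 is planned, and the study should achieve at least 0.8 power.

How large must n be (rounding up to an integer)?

For power 0.8 need Φ(δ − z_{0.05}) = 0.8, so δ = z_{0.05} + z_{0.20} = 1.645 + 0.842 = 2.486.
δ = d·√n ⇒ n = (δ/d)² = (2.486 / 0.63)² = 15.58.
Rounding up, n = 16.

n = 16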